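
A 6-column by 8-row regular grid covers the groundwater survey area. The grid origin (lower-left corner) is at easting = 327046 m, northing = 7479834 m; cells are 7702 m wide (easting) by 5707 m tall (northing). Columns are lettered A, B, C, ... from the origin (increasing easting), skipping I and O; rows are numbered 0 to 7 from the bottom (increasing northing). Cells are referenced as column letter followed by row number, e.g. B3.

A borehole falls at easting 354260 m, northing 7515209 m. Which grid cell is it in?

D6

Column index: ⌊(354260 − 327046) / 7702⌋ = ⌊3.533⌋ = 3 → column D
Row offset from origin: ⌊(7515209 − 7479834) / 5707⌋ = ⌊6.199⌋ = 6 → row 6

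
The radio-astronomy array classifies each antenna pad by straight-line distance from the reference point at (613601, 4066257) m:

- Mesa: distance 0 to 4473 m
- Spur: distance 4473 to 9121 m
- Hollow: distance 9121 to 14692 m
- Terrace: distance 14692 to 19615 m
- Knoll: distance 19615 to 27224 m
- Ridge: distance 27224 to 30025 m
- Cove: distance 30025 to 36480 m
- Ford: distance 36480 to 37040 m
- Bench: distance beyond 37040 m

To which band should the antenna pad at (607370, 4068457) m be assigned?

Distance = √((607370−613601)² + (4068457−4066257)²) = √(38825361.000 + 4840000.000) = 6607.977 m.
4473 ≤ 6607.977 < 9121 → Spur.

Spur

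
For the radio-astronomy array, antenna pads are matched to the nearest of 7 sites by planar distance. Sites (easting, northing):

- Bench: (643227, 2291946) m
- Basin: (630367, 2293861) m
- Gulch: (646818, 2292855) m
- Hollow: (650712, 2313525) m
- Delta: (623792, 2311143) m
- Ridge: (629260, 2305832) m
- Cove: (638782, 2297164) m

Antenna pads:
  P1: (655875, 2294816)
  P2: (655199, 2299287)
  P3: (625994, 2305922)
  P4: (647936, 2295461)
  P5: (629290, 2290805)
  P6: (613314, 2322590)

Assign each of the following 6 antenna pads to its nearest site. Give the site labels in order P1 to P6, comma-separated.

P1 → Gulch (d²=85874770.00)
P2 → Gulch (d²=111611785.00)
P3 → Ridge (d²=10674856.00)
P4 → Gulch (d²=8041160.00)
P5 → Basin (d²=10499065.00)
P6 → Delta (d²=240822293.00)

Gulch, Gulch, Ridge, Gulch, Basin, Delta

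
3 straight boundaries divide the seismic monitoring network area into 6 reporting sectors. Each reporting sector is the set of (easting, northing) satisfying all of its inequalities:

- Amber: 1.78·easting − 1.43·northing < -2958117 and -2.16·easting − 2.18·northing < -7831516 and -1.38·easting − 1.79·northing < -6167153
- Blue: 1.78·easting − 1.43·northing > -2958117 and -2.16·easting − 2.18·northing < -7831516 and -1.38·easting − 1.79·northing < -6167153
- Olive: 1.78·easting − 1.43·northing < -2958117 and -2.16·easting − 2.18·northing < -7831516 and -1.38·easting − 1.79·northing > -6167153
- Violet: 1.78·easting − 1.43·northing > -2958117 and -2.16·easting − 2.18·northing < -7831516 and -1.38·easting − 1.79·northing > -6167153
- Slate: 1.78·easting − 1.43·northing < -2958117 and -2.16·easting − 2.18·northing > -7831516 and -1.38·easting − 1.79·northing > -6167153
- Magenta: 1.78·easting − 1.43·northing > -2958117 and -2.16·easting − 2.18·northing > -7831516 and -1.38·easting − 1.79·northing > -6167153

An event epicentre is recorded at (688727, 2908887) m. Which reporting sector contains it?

1.78·688727 − 1.43·2908887 = -2933774.350, which is > -2958117
-2.16·688727 − 2.18·2908887 = -7829023.980, which is > -7831516
-1.38·688727 − 1.79·2908887 = -6157350.990, which is > -6167153
This sign pattern matches Magenta.

Magenta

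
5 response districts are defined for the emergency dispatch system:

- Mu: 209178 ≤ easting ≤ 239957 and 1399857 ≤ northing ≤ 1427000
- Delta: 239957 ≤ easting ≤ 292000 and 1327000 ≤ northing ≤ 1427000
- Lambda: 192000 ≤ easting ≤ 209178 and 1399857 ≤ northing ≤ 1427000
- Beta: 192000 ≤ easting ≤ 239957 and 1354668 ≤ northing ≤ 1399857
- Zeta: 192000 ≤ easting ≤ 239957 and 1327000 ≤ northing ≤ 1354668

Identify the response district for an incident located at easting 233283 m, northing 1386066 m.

Beta

The point has easting = 233283 and northing = 1386066.
Only Beta satisfies 192000 ≤ easting ≤ 239957 and 1354668 ≤ northing ≤ 1399857.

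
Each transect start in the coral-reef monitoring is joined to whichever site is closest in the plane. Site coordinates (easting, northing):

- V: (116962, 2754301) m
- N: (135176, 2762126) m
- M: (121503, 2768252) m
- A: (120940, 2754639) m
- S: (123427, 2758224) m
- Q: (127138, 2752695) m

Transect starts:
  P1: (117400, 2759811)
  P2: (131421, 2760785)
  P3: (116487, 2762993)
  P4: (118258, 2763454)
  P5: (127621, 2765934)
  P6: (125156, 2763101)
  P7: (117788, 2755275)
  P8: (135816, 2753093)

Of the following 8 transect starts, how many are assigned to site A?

0

P1 → V
P2 → N
P3 → M
P4 → M
P5 → M
P6 → S
P7 → V
P8 → Q
0 of the 8 go to A.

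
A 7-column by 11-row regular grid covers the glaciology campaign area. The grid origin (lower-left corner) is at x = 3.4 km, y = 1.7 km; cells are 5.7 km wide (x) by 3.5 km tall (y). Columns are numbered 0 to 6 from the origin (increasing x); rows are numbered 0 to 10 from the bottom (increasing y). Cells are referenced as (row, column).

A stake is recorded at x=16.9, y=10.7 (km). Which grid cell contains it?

(2, 2)

Column index: ⌊(16.9 − 3.4) / 5.7⌋ = ⌊2.368⌋ = 2
Row offset from origin: ⌊(10.7 − 1.7) / 3.5⌋ = ⌊2.571⌋ = 2 → row 2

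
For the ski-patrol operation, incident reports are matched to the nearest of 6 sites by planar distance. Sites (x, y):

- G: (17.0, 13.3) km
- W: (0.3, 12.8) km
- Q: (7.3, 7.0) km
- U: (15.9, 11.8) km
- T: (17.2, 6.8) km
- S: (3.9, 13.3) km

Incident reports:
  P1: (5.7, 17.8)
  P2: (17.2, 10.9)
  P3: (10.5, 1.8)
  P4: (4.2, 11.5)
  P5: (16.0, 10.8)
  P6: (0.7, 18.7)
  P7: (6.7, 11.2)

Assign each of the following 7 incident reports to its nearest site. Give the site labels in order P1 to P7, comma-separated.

P1 → S (d²=23.49)
P2 → U (d²=2.50)
P3 → Q (d²=37.28)
P4 → S (d²=3.33)
P5 → U (d²=1.01)
P6 → W (d²=34.97)
P7 → S (d²=12.25)

S, U, Q, S, U, W, S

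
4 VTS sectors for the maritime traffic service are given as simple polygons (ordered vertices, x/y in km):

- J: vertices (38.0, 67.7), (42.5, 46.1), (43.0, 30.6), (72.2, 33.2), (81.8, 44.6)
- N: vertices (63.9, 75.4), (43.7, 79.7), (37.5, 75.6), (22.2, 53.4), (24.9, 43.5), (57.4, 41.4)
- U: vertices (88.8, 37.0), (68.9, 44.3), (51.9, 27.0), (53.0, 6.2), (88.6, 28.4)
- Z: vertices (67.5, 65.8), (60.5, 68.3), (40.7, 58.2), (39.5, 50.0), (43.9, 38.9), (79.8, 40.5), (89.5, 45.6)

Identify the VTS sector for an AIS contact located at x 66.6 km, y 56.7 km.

Z

Cast a ray rightward from (66.6, 56.7). For each polygon, the edges (by vertex number in listed order) whose endpoints lie on opposite sides of y = 56.7, where each meets that height, and whether that is right or left of the point:
J: 1–2 at x≈40.29 (left), 5–1 at x≈58.86 (left) → 0 crossings.
N: 3–4 at x≈24.47 (left), 6–1 at x≈60.32 (left) → 0 crossings.
U: no edge straddles that height → 0 crossings.
Z: 3–4 at x≈40.48 (left), 7–1 at x≈77.41 (right) → 1 crossing.
Only Z has an odd count, so the point is inside Z.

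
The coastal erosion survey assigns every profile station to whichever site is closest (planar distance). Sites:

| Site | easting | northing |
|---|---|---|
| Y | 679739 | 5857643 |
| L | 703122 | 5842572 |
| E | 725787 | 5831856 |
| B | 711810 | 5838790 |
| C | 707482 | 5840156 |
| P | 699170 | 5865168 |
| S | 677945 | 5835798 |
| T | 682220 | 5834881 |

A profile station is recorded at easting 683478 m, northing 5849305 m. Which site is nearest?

Y

Squared distances to each site:
Y: 83502365.000; L: 431220025.000; E: 2094519082.000; B: 913267449.000; C: 659896217.000; P: 497873633.000; S: 213053138.000; T: 209634340.000.
Minimum at Y.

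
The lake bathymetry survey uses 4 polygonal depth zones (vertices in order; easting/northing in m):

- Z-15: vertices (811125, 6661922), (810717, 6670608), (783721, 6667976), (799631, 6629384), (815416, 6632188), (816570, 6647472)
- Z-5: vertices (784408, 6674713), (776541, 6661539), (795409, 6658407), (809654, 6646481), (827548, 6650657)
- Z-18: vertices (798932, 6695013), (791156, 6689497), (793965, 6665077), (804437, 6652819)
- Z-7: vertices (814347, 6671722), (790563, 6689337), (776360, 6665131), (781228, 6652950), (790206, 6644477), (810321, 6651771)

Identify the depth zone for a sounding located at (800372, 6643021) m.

Z-15

Cast a ray rightward from (800372, 6643021). For each polygon, the edges (by vertex number in listed order) whose endpoints lie on opposite sides of northing = 6643021, where each meets that height, and whether that is right or left of the point:
Z-15: 3–4 at easting≈794009.0 (left), 5–6 at easting≈816233.9 (right) → 1 crossing.
Z-5: no edge straddles that height → 0 crossings.
Z-18: no edge straddles that height → 0 crossings.
Z-7: no edge straddles that height → 0 crossings.
Only Z-15 has an odd count, so the point is inside Z-15.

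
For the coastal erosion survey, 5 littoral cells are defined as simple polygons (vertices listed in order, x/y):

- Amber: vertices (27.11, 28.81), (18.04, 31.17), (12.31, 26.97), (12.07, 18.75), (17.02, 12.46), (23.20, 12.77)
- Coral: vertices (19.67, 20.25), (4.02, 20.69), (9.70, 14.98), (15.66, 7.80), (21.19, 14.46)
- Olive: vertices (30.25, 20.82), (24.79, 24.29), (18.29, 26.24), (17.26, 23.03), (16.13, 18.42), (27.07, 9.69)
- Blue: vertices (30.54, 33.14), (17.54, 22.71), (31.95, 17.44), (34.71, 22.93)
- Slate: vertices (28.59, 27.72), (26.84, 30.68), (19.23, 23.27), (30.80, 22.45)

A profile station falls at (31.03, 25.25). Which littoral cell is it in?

Cast a ray rightward from (31.03, 25.25). For each polygon, the edges (by vertex number in listed order) whose endpoints lie on opposite sides of y = 25.25, where each meets that height, and whether that is right or left of the point:
Amber: 3–4 at x≈12.260 (left), 6–1 at x≈26.242 (left) → 0 crossings.
Coral: no edge straddles that height → 0 crossings.
Olive: 2–3 at x≈21.590 (left), 3–4 at x≈17.972 (left) → 0 crossings.
Blue: 1–2 at x≈20.706 (left), 4–1 at x≈33.762 (right) → 1 crossing.
Slate: 2–3 at x≈21.263 (left), 4–1 at x≈29.626 (left) → 0 crossings.
Only Blue has an odd count, so the point is inside Blue.

Blue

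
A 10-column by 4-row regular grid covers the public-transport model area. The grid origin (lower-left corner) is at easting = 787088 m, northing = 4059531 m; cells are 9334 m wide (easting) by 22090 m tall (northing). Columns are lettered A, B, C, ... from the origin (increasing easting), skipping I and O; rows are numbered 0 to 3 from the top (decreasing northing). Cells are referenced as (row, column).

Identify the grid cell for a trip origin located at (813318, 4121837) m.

Column index: ⌊(813318 − 787088) / 9334⌋ = ⌊2.810⌋ = 2 → column C
Row offset from origin: ⌊(4121837 − 4059531) / 22090⌋ = ⌊2.821⌋ = 2 → row 1 (counted from top)

(1, C)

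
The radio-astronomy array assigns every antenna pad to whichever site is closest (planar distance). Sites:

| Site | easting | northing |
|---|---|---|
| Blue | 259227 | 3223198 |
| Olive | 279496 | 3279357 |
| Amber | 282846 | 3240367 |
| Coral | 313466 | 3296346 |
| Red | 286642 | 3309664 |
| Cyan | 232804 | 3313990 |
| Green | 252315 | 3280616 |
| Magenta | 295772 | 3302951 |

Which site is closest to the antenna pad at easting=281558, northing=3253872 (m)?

Squared distances to each site:
Blue: 1439567837.000; Olive: 653737069.000; Amber: 184043969.000; Coral: 2822161140.000; Red: 3138594320.000; Cyan: 5991126440.000; Green: 1570394585.000; Magenta: 2610786037.000.
Minimum at Amber.

Amber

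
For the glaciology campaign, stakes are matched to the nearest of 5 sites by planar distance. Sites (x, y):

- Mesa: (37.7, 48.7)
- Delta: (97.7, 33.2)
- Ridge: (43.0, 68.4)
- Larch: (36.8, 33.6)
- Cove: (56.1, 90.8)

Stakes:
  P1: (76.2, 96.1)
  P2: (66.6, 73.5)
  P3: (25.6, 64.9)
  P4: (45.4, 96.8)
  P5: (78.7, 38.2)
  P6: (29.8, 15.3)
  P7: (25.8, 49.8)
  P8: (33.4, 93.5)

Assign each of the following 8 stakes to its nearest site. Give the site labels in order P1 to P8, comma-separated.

P1 → Cove (d²=432.10)
P2 → Cove (d²=409.54)
P3 → Ridge (d²=315.01)
P4 → Cove (d²=150.49)
P5 → Delta (d²=386.00)
P6 → Larch (d²=383.89)
P7 → Mesa (d²=142.82)
P8 → Cove (d²=522.58)

Cove, Cove, Ridge, Cove, Delta, Larch, Mesa, Cove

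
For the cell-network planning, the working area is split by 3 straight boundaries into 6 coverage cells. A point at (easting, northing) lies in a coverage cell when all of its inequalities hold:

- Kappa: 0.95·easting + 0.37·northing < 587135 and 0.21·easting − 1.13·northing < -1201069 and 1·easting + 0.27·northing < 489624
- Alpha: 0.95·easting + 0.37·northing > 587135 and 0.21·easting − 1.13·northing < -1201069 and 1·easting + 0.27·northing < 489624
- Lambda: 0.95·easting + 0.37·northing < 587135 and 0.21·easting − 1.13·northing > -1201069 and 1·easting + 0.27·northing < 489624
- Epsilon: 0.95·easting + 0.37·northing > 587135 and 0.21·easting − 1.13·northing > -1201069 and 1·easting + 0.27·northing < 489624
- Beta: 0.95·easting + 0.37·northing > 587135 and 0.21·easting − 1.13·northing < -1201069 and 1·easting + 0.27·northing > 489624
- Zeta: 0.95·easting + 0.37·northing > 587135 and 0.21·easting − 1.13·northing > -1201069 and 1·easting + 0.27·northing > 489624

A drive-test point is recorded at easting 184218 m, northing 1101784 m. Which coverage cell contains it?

0.95·184218 + 0.37·1101784 = 582667.180, which is < 587135
0.21·184218 − 1.13·1101784 = -1206330.140, which is < -1201069
1·184218 + 0.27·1101784 = 481699.680, which is < 489624
This sign pattern matches Kappa.

Kappa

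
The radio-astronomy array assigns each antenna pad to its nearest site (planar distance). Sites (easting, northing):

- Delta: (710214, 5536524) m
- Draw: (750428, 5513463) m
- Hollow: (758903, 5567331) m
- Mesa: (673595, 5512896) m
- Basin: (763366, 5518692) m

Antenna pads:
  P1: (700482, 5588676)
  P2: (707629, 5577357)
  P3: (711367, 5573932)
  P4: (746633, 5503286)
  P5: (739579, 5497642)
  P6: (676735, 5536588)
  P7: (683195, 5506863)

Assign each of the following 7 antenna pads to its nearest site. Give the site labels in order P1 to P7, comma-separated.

Delta, Delta, Delta, Draw, Draw, Mesa, Mesa

P1 → Delta (d²=2814542928.00)
P2 → Delta (d²=1674016114.00)
P3 → Delta (d²=1400687873.00)
P4 → Draw (d²=117973354.00)
P5 → Draw (d²=368004842.00)
P6 → Mesa (d²=571170464.00)
P7 → Mesa (d²=128557089.00)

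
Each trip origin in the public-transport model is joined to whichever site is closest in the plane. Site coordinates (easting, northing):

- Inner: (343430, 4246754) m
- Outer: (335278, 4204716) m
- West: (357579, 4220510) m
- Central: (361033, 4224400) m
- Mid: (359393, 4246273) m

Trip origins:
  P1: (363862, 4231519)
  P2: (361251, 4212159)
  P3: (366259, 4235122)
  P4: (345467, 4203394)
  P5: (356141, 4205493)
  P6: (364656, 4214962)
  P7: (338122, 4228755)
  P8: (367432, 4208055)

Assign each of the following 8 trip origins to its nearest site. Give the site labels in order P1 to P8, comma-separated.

Central, West, Central, Outer, West, West, Inner, West

P1 → Central (d²=58683402.00)
P2 → West (d²=83222785.00)
P3 → Central (d²=142272360.00)
P4 → Outer (d²=105563405.00)
P5 → West (d²=227578133.00)
P6 → West (d²=80864233.00)
P7 → Inner (d²=352138865.00)
P8 → West (d²=252208634.00)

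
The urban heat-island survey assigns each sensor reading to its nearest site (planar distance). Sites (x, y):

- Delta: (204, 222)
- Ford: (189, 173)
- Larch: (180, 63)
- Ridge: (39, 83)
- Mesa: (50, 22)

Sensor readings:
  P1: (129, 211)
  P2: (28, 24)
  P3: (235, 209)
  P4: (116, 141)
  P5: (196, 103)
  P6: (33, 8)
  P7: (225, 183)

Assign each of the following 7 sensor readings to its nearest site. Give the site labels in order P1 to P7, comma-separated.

Ford, Mesa, Delta, Ford, Larch, Mesa, Ford

P1 → Ford (d²=5044.00)
P2 → Mesa (d²=488.00)
P3 → Delta (d²=1130.00)
P4 → Ford (d²=6353.00)
P5 → Larch (d²=1856.00)
P6 → Mesa (d²=485.00)
P7 → Ford (d²=1396.00)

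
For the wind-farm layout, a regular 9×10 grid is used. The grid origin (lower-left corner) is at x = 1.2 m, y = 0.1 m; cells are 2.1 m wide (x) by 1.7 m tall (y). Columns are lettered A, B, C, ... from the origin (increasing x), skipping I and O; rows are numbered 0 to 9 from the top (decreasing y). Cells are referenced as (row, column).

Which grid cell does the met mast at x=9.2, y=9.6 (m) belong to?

(4, D)

Column index: ⌊(9.2 − 1.2) / 2.1⌋ = ⌊3.810⌋ = 3 → column D
Row offset from origin: ⌊(9.6 − 0.1) / 1.7⌋ = ⌊5.588⌋ = 5 → row 4 (counted from top)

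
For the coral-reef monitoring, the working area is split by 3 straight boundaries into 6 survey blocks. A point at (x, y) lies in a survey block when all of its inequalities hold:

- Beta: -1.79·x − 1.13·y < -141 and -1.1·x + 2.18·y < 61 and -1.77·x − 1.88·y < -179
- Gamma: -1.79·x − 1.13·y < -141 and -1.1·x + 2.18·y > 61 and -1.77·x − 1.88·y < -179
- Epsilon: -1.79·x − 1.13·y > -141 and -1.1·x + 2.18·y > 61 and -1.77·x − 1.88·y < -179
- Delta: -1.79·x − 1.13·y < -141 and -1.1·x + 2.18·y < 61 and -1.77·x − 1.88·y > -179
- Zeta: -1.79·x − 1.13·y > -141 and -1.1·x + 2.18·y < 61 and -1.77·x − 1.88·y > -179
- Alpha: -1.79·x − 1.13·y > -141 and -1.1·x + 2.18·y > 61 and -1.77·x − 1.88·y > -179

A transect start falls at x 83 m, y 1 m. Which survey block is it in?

-1.79·83 − 1.13·1 = -149.700, which is < -141
-1.1·83 + 2.18·1 = -89.120, which is < 61
-1.77·83 − 1.88·1 = -148.790, which is > -179
This sign pattern matches Delta.

Delta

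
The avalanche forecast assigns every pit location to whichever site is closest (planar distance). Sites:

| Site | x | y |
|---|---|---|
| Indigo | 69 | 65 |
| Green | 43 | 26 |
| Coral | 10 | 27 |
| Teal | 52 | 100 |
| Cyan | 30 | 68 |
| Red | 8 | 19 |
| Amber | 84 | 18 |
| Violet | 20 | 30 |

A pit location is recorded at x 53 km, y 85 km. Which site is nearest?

Squared distances to each site:
Indigo: 656.000; Green: 3581.000; Coral: 5213.000; Teal: 226.000; Cyan: 818.000; Red: 6381.000; Amber: 5450.000; Violet: 4114.000.
Minimum at Teal.

Teal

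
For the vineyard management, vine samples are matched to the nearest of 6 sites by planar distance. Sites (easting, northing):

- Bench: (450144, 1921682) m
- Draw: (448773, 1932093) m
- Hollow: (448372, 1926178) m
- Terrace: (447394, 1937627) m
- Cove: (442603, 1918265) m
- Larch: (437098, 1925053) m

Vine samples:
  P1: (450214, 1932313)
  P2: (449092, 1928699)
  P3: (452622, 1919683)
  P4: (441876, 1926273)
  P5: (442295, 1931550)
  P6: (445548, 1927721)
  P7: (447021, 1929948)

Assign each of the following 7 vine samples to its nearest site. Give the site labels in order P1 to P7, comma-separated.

Draw, Hollow, Bench, Larch, Draw, Hollow, Draw

P1 → Draw (d²=2124881.00)
P2 → Hollow (d²=6873841.00)
P3 → Bench (d²=10136485.00)
P4 → Larch (d²=24317684.00)
P5 → Draw (d²=42259333.00)
P6 → Hollow (d²=10355825.00)
P7 → Draw (d²=7670529.00)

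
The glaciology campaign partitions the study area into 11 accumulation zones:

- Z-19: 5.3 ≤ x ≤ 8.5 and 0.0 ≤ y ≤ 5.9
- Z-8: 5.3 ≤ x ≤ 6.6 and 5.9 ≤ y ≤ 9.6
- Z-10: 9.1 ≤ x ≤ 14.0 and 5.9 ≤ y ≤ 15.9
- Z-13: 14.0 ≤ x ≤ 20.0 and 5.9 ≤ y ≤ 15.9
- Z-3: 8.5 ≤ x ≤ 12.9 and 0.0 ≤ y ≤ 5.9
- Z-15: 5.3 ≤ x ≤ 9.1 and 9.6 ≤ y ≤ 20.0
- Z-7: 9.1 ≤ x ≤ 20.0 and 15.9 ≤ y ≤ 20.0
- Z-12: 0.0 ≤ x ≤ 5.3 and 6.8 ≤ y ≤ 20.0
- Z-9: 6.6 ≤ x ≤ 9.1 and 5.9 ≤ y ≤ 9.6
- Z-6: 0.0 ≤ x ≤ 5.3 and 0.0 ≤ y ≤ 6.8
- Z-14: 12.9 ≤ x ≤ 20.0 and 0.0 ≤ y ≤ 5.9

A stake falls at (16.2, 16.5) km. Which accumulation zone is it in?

Z-7

The point has x = 16.2 and y = 16.5.
Only Z-7 satisfies 9.1 ≤ x ≤ 20.0 and 15.9 ≤ y ≤ 20.0.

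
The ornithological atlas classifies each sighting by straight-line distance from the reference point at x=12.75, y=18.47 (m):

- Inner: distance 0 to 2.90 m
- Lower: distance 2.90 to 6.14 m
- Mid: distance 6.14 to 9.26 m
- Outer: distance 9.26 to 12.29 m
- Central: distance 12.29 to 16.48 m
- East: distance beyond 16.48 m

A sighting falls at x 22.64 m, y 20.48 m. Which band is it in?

Distance = √((22.64−12.75)² + (20.48−18.47)²) = √(97.812 + 4.040) = 10.092 m.
9.26 ≤ 10.092 < 12.29 → Outer.

Outer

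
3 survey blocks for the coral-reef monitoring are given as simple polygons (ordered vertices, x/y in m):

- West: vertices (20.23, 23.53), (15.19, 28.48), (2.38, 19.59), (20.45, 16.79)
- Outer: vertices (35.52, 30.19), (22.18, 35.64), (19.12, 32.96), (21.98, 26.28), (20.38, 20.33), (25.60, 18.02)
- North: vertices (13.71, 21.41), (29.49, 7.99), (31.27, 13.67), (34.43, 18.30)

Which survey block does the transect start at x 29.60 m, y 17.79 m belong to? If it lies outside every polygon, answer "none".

North

Cast a ray rightward from (29.60, 17.79). For each polygon, the edges (by vertex number in listed order) whose endpoints lie on opposite sides of y = 17.79, where each meets that height, and whether that is right or left of the point:
West: 3–4 at x≈13.996 (left), 4–1 at x≈20.417 (left) → 0 crossings.
Outer: no edge straddles that height → 0 crossings.
North: 1–2 at x≈17.967 (left), 3–4 at x≈34.082 (right) → 1 crossing.
Only North has an odd count, so the point is inside North.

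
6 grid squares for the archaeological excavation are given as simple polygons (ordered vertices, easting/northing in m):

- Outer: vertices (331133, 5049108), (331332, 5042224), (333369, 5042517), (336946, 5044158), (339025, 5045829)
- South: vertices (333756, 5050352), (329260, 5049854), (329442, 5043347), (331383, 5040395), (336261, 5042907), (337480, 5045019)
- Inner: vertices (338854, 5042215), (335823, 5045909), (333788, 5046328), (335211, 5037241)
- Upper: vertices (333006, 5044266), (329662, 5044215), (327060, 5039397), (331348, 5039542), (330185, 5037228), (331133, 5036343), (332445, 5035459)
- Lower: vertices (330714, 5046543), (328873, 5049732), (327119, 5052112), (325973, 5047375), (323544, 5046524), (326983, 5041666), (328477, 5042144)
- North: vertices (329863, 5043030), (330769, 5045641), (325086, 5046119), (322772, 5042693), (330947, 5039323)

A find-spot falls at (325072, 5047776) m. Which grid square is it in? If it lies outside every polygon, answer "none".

Cast a ray rightward from (325072, 5047776). For each polygon, the edges (by vertex number in listed order) whose endpoints lie on opposite sides of northing = 5047776, where each meets that height, and whether that is right or left of the point:
Outer: 1–2 at easting≈331171.5 (right), 5–1 at easting≈334338.9 (right) → 2 crossings.
South: 2–3 at easting≈329318.1 (right), 6–1 at easting≈335554.8 (right) → 2 crossings.
Inner: no edge straddles that height → 0 crossings.
Upper: no edge straddles that height → 0 crossings.
Lower: 1–2 at easting≈330002.2 (right), 3–4 at easting≈326070.0 (right) → 2 crossings.
North: no edge straddles that height → 0 crossings.
All counts are even, so the point lies outside every listed polygon.

none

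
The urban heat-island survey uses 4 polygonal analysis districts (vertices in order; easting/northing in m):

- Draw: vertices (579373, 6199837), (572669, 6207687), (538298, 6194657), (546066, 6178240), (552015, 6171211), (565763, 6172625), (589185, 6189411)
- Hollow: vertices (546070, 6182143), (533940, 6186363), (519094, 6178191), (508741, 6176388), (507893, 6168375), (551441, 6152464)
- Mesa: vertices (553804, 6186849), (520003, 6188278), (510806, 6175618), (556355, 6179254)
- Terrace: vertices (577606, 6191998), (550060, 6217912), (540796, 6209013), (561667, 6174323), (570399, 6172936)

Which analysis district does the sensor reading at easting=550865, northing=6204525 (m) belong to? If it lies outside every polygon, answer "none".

Terrace

Cast a ray rightward from (550865, 6204525). For each polygon, the edges (by vertex number in listed order) whose endpoints lie on opposite sides of northing = 6204525, where each meets that height, and whether that is right or left of the point:
Draw: 1–2 at easting≈575369.4 (right), 2–3 at easting≈564328.2 (right) → 2 crossings.
Hollow: no edge straddles that height → 0 crossings.
Mesa: no edge straddles that height → 0 crossings.
Terrace: 1–2 at easting≈564290.1 (right), 3–4 at easting≈543496.2 (left) → 1 crossing.
Only Terrace has an odd count, so the point is inside Terrace.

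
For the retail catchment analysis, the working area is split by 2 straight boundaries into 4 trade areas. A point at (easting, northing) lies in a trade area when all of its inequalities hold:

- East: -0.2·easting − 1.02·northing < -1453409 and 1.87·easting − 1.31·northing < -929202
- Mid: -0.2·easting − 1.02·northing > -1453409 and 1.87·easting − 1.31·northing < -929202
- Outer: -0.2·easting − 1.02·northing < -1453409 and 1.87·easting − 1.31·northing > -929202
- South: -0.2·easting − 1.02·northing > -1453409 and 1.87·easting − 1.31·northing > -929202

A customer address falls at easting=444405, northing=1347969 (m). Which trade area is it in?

-0.2·444405 − 1.02·1347969 = -1463809.380, which is < -1453409
1.87·444405 − 1.31·1347969 = -934802.040, which is < -929202
This sign pattern matches East.

East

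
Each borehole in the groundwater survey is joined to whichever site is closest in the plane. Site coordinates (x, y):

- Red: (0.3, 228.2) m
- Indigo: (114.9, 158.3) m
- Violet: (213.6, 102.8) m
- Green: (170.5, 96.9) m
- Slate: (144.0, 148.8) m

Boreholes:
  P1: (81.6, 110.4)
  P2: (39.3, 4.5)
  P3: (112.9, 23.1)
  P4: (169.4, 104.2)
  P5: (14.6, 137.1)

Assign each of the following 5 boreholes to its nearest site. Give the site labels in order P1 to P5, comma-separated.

P1 → Indigo (d²=3403.30)
P2 → Green (d²=25751.20)
P3 → Green (d²=8764.20)
P4 → Green (d²=54.50)
P5 → Red (d²=8503.70)

Indigo, Green, Green, Green, Red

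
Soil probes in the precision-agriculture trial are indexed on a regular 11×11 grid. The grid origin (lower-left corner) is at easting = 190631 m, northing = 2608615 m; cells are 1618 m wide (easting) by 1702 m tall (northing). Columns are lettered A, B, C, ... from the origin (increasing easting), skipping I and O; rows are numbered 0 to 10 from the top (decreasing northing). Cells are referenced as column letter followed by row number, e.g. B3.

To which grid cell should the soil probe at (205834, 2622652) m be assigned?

K2

Column index: ⌊(205834 − 190631) / 1618⌋ = ⌊9.396⌋ = 9 → column K
Row offset from origin: ⌊(2622652 − 2608615) / 1702⌋ = ⌊8.247⌋ = 8 → row 2 (counted from top)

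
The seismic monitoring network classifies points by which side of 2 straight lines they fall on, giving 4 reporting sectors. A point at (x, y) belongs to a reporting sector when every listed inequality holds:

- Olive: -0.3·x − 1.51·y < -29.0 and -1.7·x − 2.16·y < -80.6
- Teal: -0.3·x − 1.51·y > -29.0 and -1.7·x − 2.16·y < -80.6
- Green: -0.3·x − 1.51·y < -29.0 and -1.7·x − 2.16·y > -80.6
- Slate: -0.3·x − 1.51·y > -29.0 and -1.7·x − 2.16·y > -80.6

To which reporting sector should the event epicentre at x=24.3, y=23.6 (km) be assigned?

Olive

-0.3·24.3 − 1.51·23.6 = -42.926, which is < -29.0
-1.7·24.3 − 2.16·23.6 = -92.286, which is < -80.6
This sign pattern matches Olive.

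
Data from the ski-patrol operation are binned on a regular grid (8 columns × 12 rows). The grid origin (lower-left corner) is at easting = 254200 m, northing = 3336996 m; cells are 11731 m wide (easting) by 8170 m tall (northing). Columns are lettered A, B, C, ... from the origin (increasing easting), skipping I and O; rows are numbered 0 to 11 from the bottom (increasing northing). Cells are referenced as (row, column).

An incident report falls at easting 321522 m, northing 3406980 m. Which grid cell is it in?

(8, F)

Column index: ⌊(321522 − 254200) / 11731⌋ = ⌊5.739⌋ = 5 → column F
Row offset from origin: ⌊(3406980 − 3336996) / 8170⌋ = ⌊8.566⌋ = 8 → row 8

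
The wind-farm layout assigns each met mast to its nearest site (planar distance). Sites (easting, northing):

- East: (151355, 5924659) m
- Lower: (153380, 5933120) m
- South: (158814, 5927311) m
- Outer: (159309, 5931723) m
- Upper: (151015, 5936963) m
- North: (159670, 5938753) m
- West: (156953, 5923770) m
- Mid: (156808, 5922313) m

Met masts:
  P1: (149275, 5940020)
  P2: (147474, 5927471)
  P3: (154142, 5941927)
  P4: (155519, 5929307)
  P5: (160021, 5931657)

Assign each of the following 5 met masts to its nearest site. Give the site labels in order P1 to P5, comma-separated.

P1 → Upper (d²=12372849.00)
P2 → East (d²=22969505.00)
P3 → Upper (d²=34419425.00)
P4 → South (d²=14841041.00)
P5 → Outer (d²=511300.00)

Upper, East, Upper, South, Outer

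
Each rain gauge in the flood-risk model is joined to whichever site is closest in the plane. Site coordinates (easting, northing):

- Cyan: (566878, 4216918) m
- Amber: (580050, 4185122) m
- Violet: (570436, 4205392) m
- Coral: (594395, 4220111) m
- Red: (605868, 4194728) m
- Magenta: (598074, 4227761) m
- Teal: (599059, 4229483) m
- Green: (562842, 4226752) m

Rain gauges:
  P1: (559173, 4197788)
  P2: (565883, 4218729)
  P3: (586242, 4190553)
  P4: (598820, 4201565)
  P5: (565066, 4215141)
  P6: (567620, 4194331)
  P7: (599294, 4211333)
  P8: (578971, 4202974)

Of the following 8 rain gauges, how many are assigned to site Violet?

P1 → Violet
P2 → Cyan
P3 → Amber
P4 → Red
P5 → Cyan
P6 → Violet
P7 → Coral
P8 → Violet
3 of the 8 go to Violet.

3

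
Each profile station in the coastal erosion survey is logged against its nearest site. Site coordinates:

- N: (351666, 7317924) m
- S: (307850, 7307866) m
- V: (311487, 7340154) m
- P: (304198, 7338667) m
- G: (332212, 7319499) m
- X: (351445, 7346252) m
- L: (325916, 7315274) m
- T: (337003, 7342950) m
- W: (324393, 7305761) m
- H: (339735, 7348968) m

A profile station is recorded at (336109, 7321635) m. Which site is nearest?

G

Squared distances to each site:
N: 255791770.000; S: 988156442.000; V: 949196245.000; P: 1308400945.000; G: 19749105.000; X: 841189585.000; L: 144359570.000; T: 455128461.000; W: 389248532.000; H: 760240765.000.
Minimum at G.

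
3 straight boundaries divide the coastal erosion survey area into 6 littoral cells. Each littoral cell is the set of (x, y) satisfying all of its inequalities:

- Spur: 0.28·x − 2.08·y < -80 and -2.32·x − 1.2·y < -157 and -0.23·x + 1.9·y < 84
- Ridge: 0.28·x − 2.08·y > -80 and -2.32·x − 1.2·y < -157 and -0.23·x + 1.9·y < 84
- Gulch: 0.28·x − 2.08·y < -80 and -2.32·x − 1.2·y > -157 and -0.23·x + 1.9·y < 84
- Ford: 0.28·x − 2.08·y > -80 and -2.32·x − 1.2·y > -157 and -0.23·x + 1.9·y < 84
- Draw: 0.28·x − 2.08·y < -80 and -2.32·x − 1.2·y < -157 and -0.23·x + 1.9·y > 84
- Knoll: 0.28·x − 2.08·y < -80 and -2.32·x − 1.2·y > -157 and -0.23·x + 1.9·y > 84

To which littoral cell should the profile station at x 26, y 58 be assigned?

0.28·26 − 2.08·58 = -113.360, which is < -80
-2.32·26 − 1.2·58 = -129.920, which is > -157
-0.23·26 + 1.9·58 = 104.220, which is > 84
This sign pattern matches Knoll.

Knoll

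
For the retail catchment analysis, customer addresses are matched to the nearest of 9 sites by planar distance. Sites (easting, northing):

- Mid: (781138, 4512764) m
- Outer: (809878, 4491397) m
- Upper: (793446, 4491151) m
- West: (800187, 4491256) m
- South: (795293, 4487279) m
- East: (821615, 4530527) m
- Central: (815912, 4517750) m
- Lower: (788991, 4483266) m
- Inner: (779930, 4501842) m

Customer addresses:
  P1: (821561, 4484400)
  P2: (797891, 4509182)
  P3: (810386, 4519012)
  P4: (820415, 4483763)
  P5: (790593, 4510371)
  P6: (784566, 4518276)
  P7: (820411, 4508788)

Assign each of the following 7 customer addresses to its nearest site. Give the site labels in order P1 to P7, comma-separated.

Outer, Mid, Central, Outer, Mid, Mid, Central

P1 → Outer (d²=185450498.00)
P2 → Mid (d²=293493733.00)
P3 → Central (d²=32129320.00)
P4 → Outer (d²=169306325.00)
P5 → Mid (d²=95123474.00)
P6 → Mid (d²=42133328.00)
P7 → Central (d²=100558445.00)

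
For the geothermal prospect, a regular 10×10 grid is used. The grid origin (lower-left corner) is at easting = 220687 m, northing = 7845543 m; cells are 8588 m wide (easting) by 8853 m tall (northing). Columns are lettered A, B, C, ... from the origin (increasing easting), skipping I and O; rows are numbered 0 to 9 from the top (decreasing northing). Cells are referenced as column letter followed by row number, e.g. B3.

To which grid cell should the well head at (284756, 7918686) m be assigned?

H1

Column index: ⌊(284756 − 220687) / 8588⌋ = ⌊7.460⌋ = 7 → column H
Row offset from origin: ⌊(7918686 − 7845543) / 8853⌋ = ⌊8.262⌋ = 8 → row 1 (counted from top)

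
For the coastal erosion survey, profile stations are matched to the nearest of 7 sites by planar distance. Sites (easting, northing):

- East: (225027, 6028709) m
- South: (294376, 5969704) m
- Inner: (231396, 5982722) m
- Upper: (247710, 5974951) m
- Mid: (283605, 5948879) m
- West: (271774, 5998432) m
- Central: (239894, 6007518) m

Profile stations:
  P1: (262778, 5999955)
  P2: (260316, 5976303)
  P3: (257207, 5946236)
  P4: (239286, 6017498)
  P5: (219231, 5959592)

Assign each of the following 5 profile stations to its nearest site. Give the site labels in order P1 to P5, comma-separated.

P1 → West (d²=83247545.00)
P2 → Upper (d²=160739140.00)
P3 → Mid (d²=703839853.00)
P4 → Central (d²=99970064.00)
P5 → Inner (d²=682984125.00)

West, Upper, Mid, Central, Inner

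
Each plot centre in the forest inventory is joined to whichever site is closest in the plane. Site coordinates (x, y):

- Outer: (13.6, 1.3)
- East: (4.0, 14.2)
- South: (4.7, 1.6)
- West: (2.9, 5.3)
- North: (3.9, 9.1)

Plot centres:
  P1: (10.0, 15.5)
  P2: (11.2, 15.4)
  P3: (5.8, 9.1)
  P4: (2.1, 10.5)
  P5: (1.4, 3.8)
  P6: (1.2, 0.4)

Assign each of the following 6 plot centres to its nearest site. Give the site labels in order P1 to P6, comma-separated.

P1 → East (d²=37.69)
P2 → East (d²=53.28)
P3 → North (d²=3.61)
P4 → North (d²=5.20)
P5 → West (d²=4.50)
P6 → South (d²=13.69)

East, East, North, North, West, South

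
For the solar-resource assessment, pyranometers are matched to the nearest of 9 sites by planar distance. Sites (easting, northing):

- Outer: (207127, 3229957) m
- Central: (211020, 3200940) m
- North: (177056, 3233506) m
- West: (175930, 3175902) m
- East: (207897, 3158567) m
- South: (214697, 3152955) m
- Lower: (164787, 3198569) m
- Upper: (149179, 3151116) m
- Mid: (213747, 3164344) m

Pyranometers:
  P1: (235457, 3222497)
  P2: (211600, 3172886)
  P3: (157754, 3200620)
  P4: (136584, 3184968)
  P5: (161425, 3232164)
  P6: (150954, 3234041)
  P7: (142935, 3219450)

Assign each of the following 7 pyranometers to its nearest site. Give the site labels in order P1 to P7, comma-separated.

Outer, Mid, Lower, Lower, North, North, Lower

P1 → Outer (d²=858240500.00)
P2 → Mid (d²=77575373.00)
P3 → Lower (d²=53669690.00)
P4 → Lower (d²=980396410.00)
P5 → North (d²=246129125.00)
P6 → North (d²=681600629.00)
P7 → Lower (d²=913526065.00)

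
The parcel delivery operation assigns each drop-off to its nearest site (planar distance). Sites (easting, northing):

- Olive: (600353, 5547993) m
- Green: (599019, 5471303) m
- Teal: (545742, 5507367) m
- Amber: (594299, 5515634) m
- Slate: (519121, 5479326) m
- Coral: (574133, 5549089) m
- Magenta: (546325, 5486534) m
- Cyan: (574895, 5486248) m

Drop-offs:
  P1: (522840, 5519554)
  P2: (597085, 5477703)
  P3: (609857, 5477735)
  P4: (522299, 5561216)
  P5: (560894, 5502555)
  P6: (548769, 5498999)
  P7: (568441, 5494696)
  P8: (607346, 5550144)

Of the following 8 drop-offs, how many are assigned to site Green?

2

P1 → Teal
P2 → Green
P3 → Green
P4 → Coral
P5 → Teal
P6 → Teal
P7 → Cyan
P8 → Olive
2 of the 8 go to Green.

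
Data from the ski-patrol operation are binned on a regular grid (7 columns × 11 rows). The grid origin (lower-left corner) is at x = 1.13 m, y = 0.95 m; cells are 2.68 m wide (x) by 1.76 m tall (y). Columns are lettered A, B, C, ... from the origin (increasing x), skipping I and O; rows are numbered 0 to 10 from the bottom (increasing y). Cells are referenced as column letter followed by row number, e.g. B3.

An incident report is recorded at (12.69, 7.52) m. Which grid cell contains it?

Column index: ⌊(12.69 − 1.13) / 2.68⌋ = ⌊4.313⌋ = 4 → column E
Row offset from origin: ⌊(7.52 − 0.95) / 1.76⌋ = ⌊3.733⌋ = 3 → row 3

E3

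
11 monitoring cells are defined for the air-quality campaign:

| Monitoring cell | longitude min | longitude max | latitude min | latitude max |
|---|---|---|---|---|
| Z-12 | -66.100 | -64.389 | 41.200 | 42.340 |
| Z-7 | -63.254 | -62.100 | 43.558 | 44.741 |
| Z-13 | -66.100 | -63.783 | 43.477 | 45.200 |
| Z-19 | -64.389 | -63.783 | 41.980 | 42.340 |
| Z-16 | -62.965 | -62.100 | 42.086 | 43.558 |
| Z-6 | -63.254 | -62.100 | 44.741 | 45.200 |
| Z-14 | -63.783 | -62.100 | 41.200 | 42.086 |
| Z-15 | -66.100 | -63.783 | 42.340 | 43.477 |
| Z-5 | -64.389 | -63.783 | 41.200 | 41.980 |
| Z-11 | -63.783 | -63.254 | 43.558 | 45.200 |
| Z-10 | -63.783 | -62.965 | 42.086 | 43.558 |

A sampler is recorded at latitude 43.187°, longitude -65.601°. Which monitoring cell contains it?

The point has longitude = -65.601 and latitude = 43.187.
Only Z-15 satisfies -66.100 ≤ longitude ≤ -63.783 and 42.340 ≤ latitude ≤ 43.477.

Z-15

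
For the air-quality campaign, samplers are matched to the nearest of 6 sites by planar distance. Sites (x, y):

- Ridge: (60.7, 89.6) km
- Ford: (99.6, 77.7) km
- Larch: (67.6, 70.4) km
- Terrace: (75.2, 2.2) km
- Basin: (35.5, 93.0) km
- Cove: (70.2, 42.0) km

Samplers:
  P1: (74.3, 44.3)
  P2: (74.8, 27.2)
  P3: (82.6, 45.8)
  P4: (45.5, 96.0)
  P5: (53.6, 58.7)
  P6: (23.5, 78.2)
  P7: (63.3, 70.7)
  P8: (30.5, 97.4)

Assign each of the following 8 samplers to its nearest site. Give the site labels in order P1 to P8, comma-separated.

P1 → Cove (d²=22.10)
P2 → Cove (d²=240.20)
P3 → Cove (d²=168.20)
P4 → Basin (d²=109.00)
P5 → Larch (d²=332.89)
P6 → Basin (d²=363.04)
P7 → Larch (d²=18.58)
P8 → Basin (d²=44.36)

Cove, Cove, Cove, Basin, Larch, Basin, Larch, Basin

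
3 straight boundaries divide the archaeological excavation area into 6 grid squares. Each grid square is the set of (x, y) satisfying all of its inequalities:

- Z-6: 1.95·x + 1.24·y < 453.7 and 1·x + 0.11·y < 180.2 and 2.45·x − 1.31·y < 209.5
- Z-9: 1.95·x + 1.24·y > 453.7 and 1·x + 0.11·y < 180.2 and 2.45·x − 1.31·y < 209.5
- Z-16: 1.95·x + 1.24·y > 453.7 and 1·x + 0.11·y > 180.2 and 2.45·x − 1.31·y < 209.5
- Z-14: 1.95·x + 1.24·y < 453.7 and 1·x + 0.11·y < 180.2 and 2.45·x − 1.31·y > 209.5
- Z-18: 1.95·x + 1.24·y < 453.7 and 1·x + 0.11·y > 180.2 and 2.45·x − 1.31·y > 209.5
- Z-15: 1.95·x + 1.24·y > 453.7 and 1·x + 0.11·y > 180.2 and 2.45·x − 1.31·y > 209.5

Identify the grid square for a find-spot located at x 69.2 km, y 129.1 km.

1.95·69.2 + 1.24·129.1 = 295.024, which is < 453.7
1·69.2 + 0.11·129.1 = 83.401, which is < 180.2
2.45·69.2 − 1.31·129.1 = 0.419, which is < 209.5
This sign pattern matches Z-6.

Z-6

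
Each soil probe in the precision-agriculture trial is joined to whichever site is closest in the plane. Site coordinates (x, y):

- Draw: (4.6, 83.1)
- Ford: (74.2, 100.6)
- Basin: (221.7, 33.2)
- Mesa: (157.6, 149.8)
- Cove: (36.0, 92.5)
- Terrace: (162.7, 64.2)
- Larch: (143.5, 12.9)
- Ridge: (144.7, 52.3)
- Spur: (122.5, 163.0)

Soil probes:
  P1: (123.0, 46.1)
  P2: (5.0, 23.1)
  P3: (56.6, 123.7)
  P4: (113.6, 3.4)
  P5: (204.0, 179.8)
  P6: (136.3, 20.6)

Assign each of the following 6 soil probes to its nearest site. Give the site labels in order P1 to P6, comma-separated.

P1 → Ridge (d²=509.33)
P2 → Draw (d²=3600.16)
P3 → Ford (d²=843.37)
P4 → Larch (d²=984.26)
P5 → Mesa (d²=3052.96)
P6 → Larch (d²=111.13)

Ridge, Draw, Ford, Larch, Mesa, Larch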